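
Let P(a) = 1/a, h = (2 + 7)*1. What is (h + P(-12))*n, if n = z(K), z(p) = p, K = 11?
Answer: 1177/12 ≈ 98.083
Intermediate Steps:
n = 11
h = 9 (h = 9*1 = 9)
P(a) = 1/a
(h + P(-12))*n = (9 + 1/(-12))*11 = (9 - 1/12)*11 = (107/12)*11 = 1177/12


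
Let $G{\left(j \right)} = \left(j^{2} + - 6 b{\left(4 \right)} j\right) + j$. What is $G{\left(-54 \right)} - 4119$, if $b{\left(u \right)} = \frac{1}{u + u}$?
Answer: $- \frac{2433}{2} \approx -1216.5$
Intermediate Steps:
$b{\left(u \right)} = \frac{1}{2 u}$
$G{\left(j \right)} = j^{2} + \frac{j}{4}$ ($G{\left(j \right)} = \left(j^{2} + - 6 \frac{1}{2 \cdot 4} j\right) + j = \left(j^{2} + - 6 \cdot \frac{1}{2} \cdot \frac{1}{4} j\right) + j = \left(j^{2} + \left(-6\right) \frac{1}{8} j\right) + j = \left(j^{2} - \frac{3 j}{4}\right) + j = j^{2} + \frac{j}{4}$)
$G{\left(-54 \right)} - 4119 = - 54 \left(\frac{1}{4} - 54\right) - 4119 = \left(-54\right) \left(- \frac{215}{4}\right) - 4119 = \frac{5805}{2} - 4119 = - \frac{2433}{2}$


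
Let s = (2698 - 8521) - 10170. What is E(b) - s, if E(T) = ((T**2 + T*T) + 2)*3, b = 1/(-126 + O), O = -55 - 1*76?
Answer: 1056717957/66049 ≈ 15999.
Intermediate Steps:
O = -131 (O = -55 - 76 = -131)
s = -15993 (s = -5823 - 10170 = -15993)
b = -1/257 (b = 1/(-126 - 131) = 1/(-257) = -1/257 ≈ -0.0038911)
E(T) = 6 + 6*T**2 (E(T) = ((T**2 + T**2) + 2)*3 = (2*T**2 + 2)*3 = (2 + 2*T**2)*3 = 6 + 6*T**2)
E(b) - s = (6 + 6*(-1/257)**2) - 1*(-15993) = (6 + 6*(1/66049)) + 15993 = (6 + 6/66049) + 15993 = 396300/66049 + 15993 = 1056717957/66049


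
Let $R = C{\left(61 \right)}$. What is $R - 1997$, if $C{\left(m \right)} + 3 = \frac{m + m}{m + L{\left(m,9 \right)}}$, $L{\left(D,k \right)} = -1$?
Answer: $- \frac{59939}{30} \approx -1998.0$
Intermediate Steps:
$C{\left(m \right)} = -3 + \frac{2 m}{-1 + m}$ ($C{\left(m \right)} = -3 + \frac{m + m}{m - 1} = -3 + \frac{2 m}{-1 + m}$)
$R = - \frac{29}{30}$ ($R = \frac{3 - 61}{-1 + 61} = \frac{3 - 61}{60} = \frac{1}{60} \left(-58\right) = - \frac{29}{30} \approx -0.96667$)
$R - 1997 = - \frac{29}{30} - 1997 = - \frac{59939}{30}$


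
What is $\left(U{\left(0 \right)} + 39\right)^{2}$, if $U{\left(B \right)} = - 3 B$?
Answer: $1521$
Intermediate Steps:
$\left(U{\left(0 \right)} + 39\right)^{2} = \left(\left(-3\right) 0 + 39\right)^{2} = \left(0 + 39\right)^{2} = 39^{2} = 1521$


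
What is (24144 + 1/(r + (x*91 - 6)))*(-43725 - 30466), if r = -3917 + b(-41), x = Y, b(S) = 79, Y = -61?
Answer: -16828958125889/9395 ≈ -1.7913e+9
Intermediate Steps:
x = -61
r = -3838 (r = -3917 + 79 = -3838)
(24144 + 1/(r + (x*91 - 6)))*(-43725 - 30466) = (24144 + 1/(-3838 + (-61*91 - 6)))*(-43725 - 30466) = (24144 + 1/(-3838 + (-5551 - 6)))*(-74191) = (24144 + 1/(-3838 - 5557))*(-74191) = (24144 + 1/(-9395))*(-74191) = (24144 - 1/9395)*(-74191) = (226832879/9395)*(-74191) = -16828958125889/9395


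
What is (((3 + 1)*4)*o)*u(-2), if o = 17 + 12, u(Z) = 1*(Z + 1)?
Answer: -464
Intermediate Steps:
u(Z) = 1 + Z (u(Z) = 1*(1 + Z) = 1 + Z)
o = 29
(((3 + 1)*4)*o)*u(-2) = (((3 + 1)*4)*29)*(1 - 2) = ((4*4)*29)*(-1) = (16*29)*(-1) = 464*(-1) = -464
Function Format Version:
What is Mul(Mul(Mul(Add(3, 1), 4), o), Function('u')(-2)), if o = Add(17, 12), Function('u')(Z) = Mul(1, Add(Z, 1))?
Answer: -464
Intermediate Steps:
Function('u')(Z) = Add(1, Z) (Function('u')(Z) = Mul(1, Add(1, Z)) = Add(1, Z))
o = 29
Mul(Mul(Mul(Add(3, 1), 4), o), Function('u')(-2)) = Mul(Mul(Mul(Add(3, 1), 4), 29), Add(1, -2)) = Mul(Mul(Mul(4, 4), 29), -1) = Mul(Mul(16, 29), -1) = Mul(464, -1) = -464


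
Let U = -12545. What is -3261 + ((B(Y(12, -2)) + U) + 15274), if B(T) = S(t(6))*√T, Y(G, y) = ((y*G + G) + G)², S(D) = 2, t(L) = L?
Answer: -532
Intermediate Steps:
Y(G, y) = (2*G + G*y)² (Y(G, y) = ((G*y + G) + G)² = ((G + G*y) + G)² = (2*G + G*y)²)
B(T) = 2*√T
-3261 + ((B(Y(12, -2)) + U) + 15274) = -3261 + ((2*√(12²*(2 - 2)²) - 12545) + 15274) = -3261 + ((2*√(144*0²) - 12545) + 15274) = -3261 + ((2*√(144*0) - 12545) + 15274) = -3261 + ((2*√0 - 12545) + 15274) = -3261 + ((2*0 - 12545) + 15274) = -3261 + ((0 - 12545) + 15274) = -3261 + (-12545 + 15274) = -3261 + 2729 = -532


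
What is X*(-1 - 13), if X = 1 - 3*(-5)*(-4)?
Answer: 826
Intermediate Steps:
X = -59 (X = 1 + 15*(-4) = 1 - 60 = -59)
X*(-1 - 13) = -59*(-1 - 13) = -59*(-14) = 826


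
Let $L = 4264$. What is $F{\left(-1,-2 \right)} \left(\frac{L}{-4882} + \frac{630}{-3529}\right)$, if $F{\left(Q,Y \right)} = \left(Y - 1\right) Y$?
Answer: $- \frac{54369948}{8614289} \approx -6.3116$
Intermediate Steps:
$F{\left(Q,Y \right)} = Y \left(-1 + Y\right)$ ($F{\left(Q,Y \right)} = \left(-1 + Y\right) Y = Y \left(-1 + Y\right)$)
$F{\left(-1,-2 \right)} \left(\frac{L}{-4882} + \frac{630}{-3529}\right) = - 2 \left(-1 - 2\right) \left(\frac{4264}{-4882} + \frac{630}{-3529}\right) = \left(-2\right) \left(-3\right) \left(4264 \left(- \frac{1}{4882}\right) + 630 \left(- \frac{1}{3529}\right)\right) = 6 \left(- \frac{2132}{2441} - \frac{630}{3529}\right) = 6 \left(- \frac{9061658}{8614289}\right) = - \frac{54369948}{8614289}$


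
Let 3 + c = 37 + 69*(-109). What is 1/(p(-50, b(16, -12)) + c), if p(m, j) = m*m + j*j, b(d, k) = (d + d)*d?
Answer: 1/257157 ≈ 3.8887e-6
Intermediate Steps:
b(d, k) = 2*d**2 (b(d, k) = (2*d)*d = 2*d**2)
p(m, j) = j**2 + m**2 (p(m, j) = m**2 + j**2 = j**2 + m**2)
c = -7487 (c = -3 + (37 + 69*(-109)) = -3 + (37 - 7521) = -3 - 7484 = -7487)
1/(p(-50, b(16, -12)) + c) = 1/(((2*16**2)**2 + (-50)**2) - 7487) = 1/(((2*256)**2 + 2500) - 7487) = 1/((512**2 + 2500) - 7487) = 1/((262144 + 2500) - 7487) = 1/(264644 - 7487) = 1/257157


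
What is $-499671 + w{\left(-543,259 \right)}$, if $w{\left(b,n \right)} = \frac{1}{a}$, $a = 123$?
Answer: $- \frac{61459532}{123} \approx -4.9967 \cdot 10^{5}$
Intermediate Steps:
$w{\left(b,n \right)} = \frac{1}{123}$
$-499671 + w{\left(-543,259 \right)} = -499671 + \frac{1}{123} = - \frac{61459532}{123}$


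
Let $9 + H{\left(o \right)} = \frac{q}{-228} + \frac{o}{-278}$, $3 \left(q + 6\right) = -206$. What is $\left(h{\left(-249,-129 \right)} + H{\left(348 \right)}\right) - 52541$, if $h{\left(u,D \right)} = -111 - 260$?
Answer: $- \frac{1257901219}{23769} \approx -52922.0$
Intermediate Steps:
$q = - \frac{224}{3}$ ($q = -6 + \frac{1}{3} \left(-206\right) = -6 - \frac{206}{3} = - \frac{224}{3} \approx -74.667$)
$H{\left(o \right)} = - \frac{1483}{171} - \frac{o}{278}$ ($H{\left(o \right)} = -9 + \left(- \frac{224}{3 \left(-228\right)} + \frac{o}{-278}\right) = -9 + \left(\left(- \frac{224}{3}\right) \left(- \frac{1}{228}\right) + o \left(- \frac{1}{278}\right)\right) = -9 - \left(- \frac{56}{171} + \frac{o}{278}\right) = - \frac{1483}{171} - \frac{o}{278}$)
$h{\left(u,D \right)} = -371$ ($h{\left(u,D \right)} = -111 - 260 = -371$)
$\left(h{\left(-249,-129 \right)} + H{\left(348 \right)}\right) - 52541 = \left(-371 - \frac{235891}{23769}\right) - 52541 = - \frac{9054190}{23769} - 52541 = - \frac{1257901219}{23769}$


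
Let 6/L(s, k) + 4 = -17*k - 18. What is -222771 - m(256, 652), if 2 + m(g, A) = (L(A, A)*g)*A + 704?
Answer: -413481611/1851 ≈ -2.2338e+5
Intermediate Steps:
L(s, k) = 6/(-22 - 17*k) (L(s, k) = 6/(-4 + (-17*k - 18)) = 6/(-4 + (-18 - 17*k)) = 6/(-22 - 17*k))
m(g, A) = 702 - 6*A*g/(22 + 17*A) (m(g, A) = -2 + (((-6/(22 + 17*A))*g)*A + 704) = -2 + ((-6*g/(22 + 17*A))*A + 704) = -2 + (-6*A*g/(22 + 17*A) + 704) = -2 + (704 - 6*A*g/(22 + 17*A)) = 702 - 6*A*g/(22 + 17*A))
-222771 - m(256, 652) = -222771 - 6*(2574 + 1989*652 - 1*652*256)/(22 + 17*652) = -222771 - 6*(2574 + 1296828 - 166912)/(22 + 11084) = -222771 - 6*1132490/11106 = -222771 - 1*1132490/1851 = -222771 - 1132490/1851 = -413481611/1851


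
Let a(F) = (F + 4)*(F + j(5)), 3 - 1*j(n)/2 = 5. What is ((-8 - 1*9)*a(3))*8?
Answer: 952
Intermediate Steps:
j(n) = -4 (j(n) = 6 - 2*5 = 6 - 10 = -4)
a(F) = (-4 + F)*(4 + F) (a(F) = (F + 4)*(F - 4) = (4 + F)*(-4 + F) = (-4 + F)*(4 + F))
((-8 - 1*9)*a(3))*8 = ((-8 - 1*9)*(-16 + 3²))*8 = ((-8 - 9)*(-16 + 9))*8 = -17*(-7)*8 = 119*8 = 952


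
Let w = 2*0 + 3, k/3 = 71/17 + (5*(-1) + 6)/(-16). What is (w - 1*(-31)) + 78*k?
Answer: 135547/136 ≈ 996.67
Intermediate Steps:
k = 3357/272 (k = 3*(71/17 + (5*(-1) + 6)/(-16)) = 3*(71*(1/17) + (-5 + 6)*(-1/16)) = 3*(71/17 + 1*(-1/16)) = 3*(71/17 - 1/16) = 3*(1119/272) = 3357/272 ≈ 12.342)
w = 3 (w = 0 + 3 = 3)
(w - 1*(-31)) + 78*k = (3 - 1*(-31)) + 78*(3357/272) = (3 + 31) + 130923/136 = 34 + 130923/136 = 135547/136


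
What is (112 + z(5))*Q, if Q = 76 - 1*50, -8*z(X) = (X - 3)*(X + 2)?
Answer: 5733/2 ≈ 2866.5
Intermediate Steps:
z(X) = -(-3 + X)*(2 + X)/8 (z(X) = -(X - 3)*(X + 2)/8 = -(-3 + X)*(2 + X)/8)
Q = 26 (Q = 76 - 50 = 26)
(112 + z(5))*Q = (112 + (3/4 - 1/8*5**2 + (1/8)*5))*26 = (112 + (3/4 - 1/8*25 + 5/8))*26 = (112 + (3/4 - 25/8 + 5/8))*26 = (112 - 7/4)*26 = (441/4)*26 = 5733/2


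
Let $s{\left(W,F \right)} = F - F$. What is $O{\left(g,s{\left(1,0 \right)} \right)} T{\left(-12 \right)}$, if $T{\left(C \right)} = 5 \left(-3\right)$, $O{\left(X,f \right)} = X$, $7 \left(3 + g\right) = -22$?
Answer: $\frac{645}{7} \approx 92.143$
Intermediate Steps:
$s{\left(W,F \right)} = 0$
$g = - \frac{43}{7}$ ($g = -3 + \frac{1}{7} \left(-22\right) = -3 - \frac{22}{7} = - \frac{43}{7} \approx -6.1429$)
$T{\left(C \right)} = -15$
$O{\left(g,s{\left(1,0 \right)} \right)} T{\left(-12 \right)} = \left(- \frac{43}{7}\right) \left(-15\right) = \frac{645}{7}$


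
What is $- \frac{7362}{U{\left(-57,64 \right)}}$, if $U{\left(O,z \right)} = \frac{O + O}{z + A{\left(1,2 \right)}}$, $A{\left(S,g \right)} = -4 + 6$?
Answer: $\frac{80982}{19} \approx 4262.2$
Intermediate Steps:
$A{\left(S,g \right)} = 2$
$U{\left(O,z \right)} = \frac{2 O}{2 + z}$ ($U{\left(O,z \right)} = \frac{O + O}{z + 2} = \frac{2 O}{2 + z}$)
$- \frac{7362}{U{\left(-57,64 \right)}} = - \frac{7362}{2 \left(-57\right) \frac{1}{2 + 64}} = - \frac{7362}{2 \left(-57\right) \frac{1}{66}} = - \frac{7362}{- \frac{19}{11}} = \left(-7362\right) \left(- \frac{11}{19}\right) = \frac{80982}{19}$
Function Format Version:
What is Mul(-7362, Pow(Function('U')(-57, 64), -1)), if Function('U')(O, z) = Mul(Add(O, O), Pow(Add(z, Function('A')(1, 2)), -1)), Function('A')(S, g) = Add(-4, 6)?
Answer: Rational(80982, 19) ≈ 4262.2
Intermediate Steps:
Function('A')(S, g) = 2
Function('U')(O, z) = Mul(2, O, Pow(Add(2, z), -1)) (Function('U')(O, z) = Mul(Add(O, O), Pow(Add(z, 2), -1)) = Mul(Mul(2, O), Pow(Add(2, z), -1)) = Mul(2, O, Pow(Add(2, z), -1)))
Mul(-7362, Pow(Function('U')(-57, 64), -1)) = Mul(-7362, Pow(Mul(2, -57, Pow(Add(2, 64), -1)), -1)) = Mul(-7362, Pow(Mul(2, -57, Pow(66, -1)), -1)) = Mul(-7362, Pow(Mul(2, -57, Rational(1, 66)), -1)) = Mul(-7362, Pow(Rational(-19, 11), -1)) = Mul(-7362, Rational(-11, 19)) = Rational(80982, 19)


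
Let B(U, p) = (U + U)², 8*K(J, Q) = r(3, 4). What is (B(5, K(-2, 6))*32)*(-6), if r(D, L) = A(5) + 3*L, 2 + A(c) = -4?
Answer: -19200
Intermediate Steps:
A(c) = -6 (A(c) = -2 - 4 = -6)
r(D, L) = -6 + 3*L
K(J, Q) = ¾ (K(J, Q) = (-6 + 3*4)/8 = (-6 + 12)/8 = (⅛)*6 = ¾)
B(U, p) = 4*U² (B(U, p) = (2*U)² = 4*U²)
(B(5, K(-2, 6))*32)*(-6) = ((4*5²)*32)*(-6) = ((4*25)*32)*(-6) = (100*32)*(-6) = 3200*(-6) = -19200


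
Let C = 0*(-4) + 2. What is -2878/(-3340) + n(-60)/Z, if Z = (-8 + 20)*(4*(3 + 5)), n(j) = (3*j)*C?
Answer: -1013/13360 ≈ -0.075823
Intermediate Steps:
C = 2 (C = 0 + 2 = 2)
n(j) = 6*j (n(j) = (3*j)*2 = 6*j)
Z = 384 (Z = 12*(4*8) = 12*32 = 384)
-2878/(-3340) + n(-60)/Z = -2878/(-3340) + (6*(-60))/384 = -2878*(-1/3340) - 360*1/384 = 1439/1670 - 15/16 = -1013/13360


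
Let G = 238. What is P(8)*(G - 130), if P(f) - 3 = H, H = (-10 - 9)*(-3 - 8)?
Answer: 22896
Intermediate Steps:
H = 209 (H = -19*(-11) = 209)
P(f) = 212 (P(f) = 3 + 209 = 212)
P(8)*(G - 130) = 212*(238 - 130) = 212*108 = 22896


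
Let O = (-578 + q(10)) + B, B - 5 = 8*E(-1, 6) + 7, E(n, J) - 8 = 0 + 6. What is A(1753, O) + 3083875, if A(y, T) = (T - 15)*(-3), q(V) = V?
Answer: 3085252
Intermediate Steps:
E(n, J) = 14 (E(n, J) = 8 + (0 + 6) = 8 + 6 = 14)
B = 124 (B = 5 + (8*14 + 7) = 5 + (112 + 7) = 5 + 119 = 124)
O = -444 (O = (-578 + 10) + 124 = -568 + 124 = -444)
A(y, T) = 45 - 3*T (A(y, T) = (-15 + T)*(-3) = 45 - 3*T)
A(1753, O) + 3083875 = (45 - 3*(-444)) + 3083875 = (45 + 1332) + 3083875 = 1377 + 3083875 = 3085252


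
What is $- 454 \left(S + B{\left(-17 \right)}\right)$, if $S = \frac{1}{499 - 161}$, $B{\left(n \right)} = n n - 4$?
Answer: $- \frac{21867137}{169} \approx -1.2939 \cdot 10^{5}$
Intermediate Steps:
$B{\left(n \right)} = -4 + n^{2}$ ($B{\left(n \right)} = n^{2} - 4 = -4 + n^{2}$)
$S = \frac{1}{338} \approx 0.0029586$
$- 454 \left(S + B{\left(-17 \right)}\right) = - 454 \left(\frac{1}{338} - \left(4 - \left(-17\right)^{2}\right)\right) = - 454 \left(\frac{1}{338} + \left(-4 + 289\right)\right) = - 454 \left(\frac{1}{338} + 285\right) = \left(-454\right) \frac{96331}{338} = - \frac{21867137}{169}$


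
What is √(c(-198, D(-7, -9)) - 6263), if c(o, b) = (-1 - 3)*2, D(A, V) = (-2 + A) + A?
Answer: I*√6271 ≈ 79.19*I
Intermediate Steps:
D(A, V) = -2 + 2*A
c(o, b) = -8 (c(o, b) = -4*2 = -8)
√(c(-198, D(-7, -9)) - 6263) = √(-8 - 6263) = √(-6271) = I*√6271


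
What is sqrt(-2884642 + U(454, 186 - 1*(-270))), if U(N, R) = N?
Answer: 2*I*sqrt(721047) ≈ 1698.3*I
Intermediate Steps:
sqrt(-2884642 + U(454, 186 - 1*(-270))) = sqrt(-2884642 + 454) = sqrt(-2884188) = 2*I*sqrt(721047)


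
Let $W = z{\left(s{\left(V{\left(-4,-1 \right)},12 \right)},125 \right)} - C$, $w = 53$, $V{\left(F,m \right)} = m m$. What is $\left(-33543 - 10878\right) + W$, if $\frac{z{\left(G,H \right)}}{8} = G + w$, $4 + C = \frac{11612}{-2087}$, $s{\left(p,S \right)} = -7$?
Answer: $- \frac{91918651}{2087} \approx -44043.0$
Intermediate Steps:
$V{\left(F,m \right)} = m^{2}$
$C = - \frac{19960}{2087}$ ($C = -4 + \frac{11612}{-2087} = -4 + 11612 \left(- \frac{1}{2087}\right) = -4 - \frac{11612}{2087} = - \frac{19960}{2087} \approx -9.564$)
$z{\left(G,H \right)} = 424 + 8 G$ ($z{\left(G,H \right)} = 8 \left(G + 53\right) = 8 \left(53 + G\right) = 424 + 8 G$)
$W = \frac{787976}{2087}$ ($W = \left(424 + 8 \left(-7\right)\right) - - \frac{19960}{2087} = \left(424 - 56\right) + \frac{19960}{2087} = 368 + \frac{19960}{2087} = \frac{787976}{2087} \approx 377.56$)
$\left(-33543 - 10878\right) + W = \left(-33543 - 10878\right) + \frac{787976}{2087} = -44421 + \frac{787976}{2087} = - \frac{91918651}{2087}$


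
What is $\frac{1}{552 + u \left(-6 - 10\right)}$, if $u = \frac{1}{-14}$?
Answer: $\frac{7}{3872} \approx 0.0018079$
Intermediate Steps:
$u = - \frac{1}{14} \approx -0.071429$
$\frac{1}{552 + u \left(-6 - 10\right)} = \frac{1}{552 - \frac{-6 - 10}{14}} = \frac{1}{552 - - \frac{8}{7}} = \frac{1}{552 + \frac{8}{7}} = \frac{1}{\frac{3872}{7}} = \frac{7}{3872}$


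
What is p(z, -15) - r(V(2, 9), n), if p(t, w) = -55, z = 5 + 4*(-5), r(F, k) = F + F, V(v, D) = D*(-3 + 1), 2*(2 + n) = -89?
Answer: -19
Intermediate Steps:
n = -93/2 (n = -2 + (1/2)*(-89) = -2 - 89/2 = -93/2 ≈ -46.500)
V(v, D) = -2*D (V(v, D) = D*(-2) = -2*D)
r(F, k) = 2*F
z = -15 (z = 5 - 20 = -15)
p(z, -15) - r(V(2, 9), n) = -55 - 2*(-2*9) = -55 - 2*(-18) = -55 - 1*(-36) = -55 + 36 = -19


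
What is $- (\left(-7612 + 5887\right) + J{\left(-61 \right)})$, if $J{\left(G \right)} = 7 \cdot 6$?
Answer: $1683$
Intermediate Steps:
$J{\left(G \right)} = 42$
$- (\left(-7612 + 5887\right) + J{\left(-61 \right)}) = - (\left(-7612 + 5887\right) + 42) = - (-1725 + 42) = \left(-1\right) \left(-1683\right) = 1683$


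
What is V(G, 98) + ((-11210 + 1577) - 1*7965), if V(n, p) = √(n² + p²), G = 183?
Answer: -17598 + √43093 ≈ -17390.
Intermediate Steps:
V(G, 98) + ((-11210 + 1577) - 1*7965) = √(183² + 98²) + ((-11210 + 1577) - 1*7965) = √(33489 + 9604) + (-9633 - 7965) = √43093 - 17598 = -17598 + √43093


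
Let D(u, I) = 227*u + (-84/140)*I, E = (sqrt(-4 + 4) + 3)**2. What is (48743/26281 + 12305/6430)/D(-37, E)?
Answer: -636805195/1420232914052 ≈ -0.00044838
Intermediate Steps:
E = 9 (E = (sqrt(0) + 3)**2 = (0 + 3)**2 = 3**2 = 9)
D(u, I) = 227*u - 3*I/5 (D(u, I) = 227*u + (-84*1/140)*I = 227*u - 3*I/5)
(48743/26281 + 12305/6430)/D(-37, E) = (48743/26281 + 12305/6430)/(227*(-37) - 3/5*9) = (48743*(1/26281) + 12305*(1/6430))/(-8399 - 27/5) = (48743/26281 + 2461/1286)/(-42022/5) = (127361039/33797366)*(-5/42022) = -636805195/1420232914052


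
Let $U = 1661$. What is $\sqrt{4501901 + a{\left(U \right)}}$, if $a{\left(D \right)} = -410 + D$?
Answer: $4 \sqrt{281447} \approx 2122.1$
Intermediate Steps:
$\sqrt{4501901 + a{\left(U \right)}} = \sqrt{4501901 + \left(-410 + 1661\right)} = \sqrt{4501901 + 1251} = \sqrt{4503152} = 4 \sqrt{281447}$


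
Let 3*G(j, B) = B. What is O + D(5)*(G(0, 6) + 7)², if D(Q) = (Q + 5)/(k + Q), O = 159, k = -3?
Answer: 564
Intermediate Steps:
G(j, B) = B/3
D(Q) = (5 + Q)/(-3 + Q) (D(Q) = (Q + 5)/(-3 + Q) = (5 + Q)/(-3 + Q))
O + D(5)*(G(0, 6) + 7)² = 159 + ((5 + 5)/(-3 + 5))*((⅓)*6 + 7)² = 159 + (10/2)*(2 + 7)² = 159 + ((½)*10)*9² = 159 + 5*81 = 159 + 405 = 564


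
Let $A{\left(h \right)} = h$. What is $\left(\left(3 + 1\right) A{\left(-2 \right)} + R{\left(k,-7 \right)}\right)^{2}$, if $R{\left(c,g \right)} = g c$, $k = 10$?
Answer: $6084$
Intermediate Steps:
$R{\left(c,g \right)} = c g$
$\left(\left(3 + 1\right) A{\left(-2 \right)} + R{\left(k,-7 \right)}\right)^{2} = \left(\left(3 + 1\right) \left(-2\right) + 10 \left(-7\right)\right)^{2} = \left(4 \left(-2\right) - 70\right)^{2} = \left(-8 - 70\right)^{2} = \left(-78\right)^{2} = 6084$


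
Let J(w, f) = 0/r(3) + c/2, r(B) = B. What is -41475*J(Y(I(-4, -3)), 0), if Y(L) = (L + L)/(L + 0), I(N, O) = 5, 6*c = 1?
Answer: -13825/4 ≈ -3456.3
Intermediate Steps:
c = 1/6 (c = (1/6)*1 = 1/6 ≈ 0.16667)
Y(L) = 2 (Y(L) = (2*L)/L = 2)
J(w, f) = 1/12 (J(w, f) = 0/3 + (1/6)/2 = 0*(1/3) + (1/6)*(1/2) = 0 + 1/12 = 1/12)
-41475*J(Y(I(-4, -3)), 0) = -41475*1/12 = -13825/4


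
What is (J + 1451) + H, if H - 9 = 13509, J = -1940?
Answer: 13029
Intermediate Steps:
H = 13518 (H = 9 + 13509 = 13518)
(J + 1451) + H = (-1940 + 1451) + 13518 = -489 + 13518 = 13029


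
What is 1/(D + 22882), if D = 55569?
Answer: 1/78451 ≈ 1.2747e-5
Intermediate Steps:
1/(D + 22882) = 1/(55569 + 22882) = 1/78451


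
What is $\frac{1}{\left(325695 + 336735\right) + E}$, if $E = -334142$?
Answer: $\frac{1}{328288} \approx 3.0461 \cdot 10^{-6}$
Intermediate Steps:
$\frac{1}{\left(325695 + 336735\right) + E} = \frac{1}{\left(325695 + 336735\right) - 334142} = \frac{1}{662430 - 334142} = \frac{1}{328288}$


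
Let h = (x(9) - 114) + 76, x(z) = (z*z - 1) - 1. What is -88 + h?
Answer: -47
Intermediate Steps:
x(z) = -2 + z**2 (x(z) = (z**2 - 1) - 1 = (-1 + z**2) - 1 = -2 + z**2)
h = 41 (h = ((-2 + 9**2) - 114) + 76 = ((-2 + 81) - 114) + 76 = (79 - 114) + 76 = -35 + 76 = 41)
-88 + h = -88 + 41 = -47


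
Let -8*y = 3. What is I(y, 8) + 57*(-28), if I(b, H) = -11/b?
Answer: -4700/3 ≈ -1566.7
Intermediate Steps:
y = -3/8 (y = -⅛*3 = -3/8 ≈ -0.37500)
I(y, 8) + 57*(-28) = -11/(-3/8) + 57*(-28) = -11*(-8/3) - 1596 = 88/3 - 1596 = -4700/3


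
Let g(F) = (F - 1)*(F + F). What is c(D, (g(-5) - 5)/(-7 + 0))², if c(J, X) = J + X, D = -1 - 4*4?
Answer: 30276/49 ≈ 617.88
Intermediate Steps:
g(F) = 2*F*(-1 + F) (g(F) = (-1 + F)*(2*F) = 2*F*(-1 + F))
D = -17 (D = -1 - 16 = -17)
c(D, (g(-5) - 5)/(-7 + 0))² = (-17 + (2*(-5)*(-1 - 5) - 5)/(-7 + 0))² = (-17 + (2*(-5)*(-6) - 5)/(-7))² = (-17 + (60 - 5)*(-⅐))² = (-17 + 55*(-⅐))² = (-17 - 55/7)² = (-174/7)² = 30276/49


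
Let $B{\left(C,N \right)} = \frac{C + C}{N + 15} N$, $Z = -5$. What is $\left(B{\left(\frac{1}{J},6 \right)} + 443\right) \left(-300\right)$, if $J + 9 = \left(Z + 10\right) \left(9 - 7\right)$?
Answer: $- \frac{931500}{7} \approx -1.3307 \cdot 10^{5}$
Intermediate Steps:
$J = 1$ ($J = -9 + \left(-5 + 10\right) \left(9 - 7\right) = -9 + 5 \cdot 2 = -9 + 10 = 1$)
$B{\left(C,N \right)} = \frac{2 C N}{15 + N}$ ($B{\left(C,N \right)} = \frac{2 C}{15 + N} N = \frac{2 C N}{15 + N}$)
$\left(B{\left(\frac{1}{J},6 \right)} + 443\right) \left(-300\right) = \left(2 \cdot 1^{-1} \cdot 6 \frac{1}{15 + 6} + 443\right) \left(-300\right) = \left(2 \cdot 1 \cdot 6 \cdot \frac{1}{21} + 443\right) \left(-300\right) = \left(\frac{4}{7} + 443\right) \left(-300\right) = \frac{3105}{7} \left(-300\right) = - \frac{931500}{7}$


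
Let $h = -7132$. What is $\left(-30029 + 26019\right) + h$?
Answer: $-11142$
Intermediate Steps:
$\left(-30029 + 26019\right) + h = \left(-30029 + 26019\right) - 7132 = -4010 - 7132 = -11142$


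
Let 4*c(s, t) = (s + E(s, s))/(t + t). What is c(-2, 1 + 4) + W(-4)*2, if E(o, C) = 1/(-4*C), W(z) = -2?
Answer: -259/64 ≈ -4.0469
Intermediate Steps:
E(o, C) = -1/(4*C)
c(s, t) = (s - 1/(4*s))/(8*t) (c(s, t) = ((s - 1/(4*s))/(t + t))/4 = ((s - 1/(4*s))/((2*t)))/4 = ((s - 1/(4*s))*(1/(2*t)))/4 = ((s - 1/(4*s))/(2*t))/4 = (s - 1/(4*s))/(8*t))
c(-2, 1 + 4) + W(-4)*2 = (1/32)*(-1 + 4*(-2)**2)/(-2*(1 + 4)) - 2*2 = (1/32)*(-1/2)*(-1 + 4*4)/5 - 4 = (1/32)*(-1/2)*(1/5)*(-1 + 16) - 4 = (1/32)*(-1/2)*(1/5)*15 - 4 = -3/64 - 4 = -259/64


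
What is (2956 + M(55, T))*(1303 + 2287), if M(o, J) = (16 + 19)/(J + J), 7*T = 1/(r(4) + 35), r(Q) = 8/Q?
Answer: 26883715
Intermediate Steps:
T = 1/259 (T = 1/(7*(8/4 + 35)) = 1/(7*(8*(¼) + 35)) = 1/(7*(2 + 35)) = (⅐)/37 = (⅐)*(1/37) = 1/259 ≈ 0.0038610)
M(o, J) = 35/(2*J) (M(o, J) = 35/((2*J)) = 35*(1/(2*J)) = 35/(2*J))
(2956 + M(55, T))*(1303 + 2287) = (2956 + 35/(2*(1/259)))*(1303 + 2287) = (2956 + (35/2)*259)*3590 = (2956 + 9065/2)*3590 = (14977/2)*3590 = 26883715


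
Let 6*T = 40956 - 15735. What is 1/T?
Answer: 2/8407 ≈ 0.00023790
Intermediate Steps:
T = 8407/2 (T = (40956 - 15735)/6 = (1/6)*25221 = 8407/2 ≈ 4203.5)
1/T = 1/(8407/2) = 2/8407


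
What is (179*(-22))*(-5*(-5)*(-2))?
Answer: 196900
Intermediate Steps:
(179*(-22))*(-5*(-5)*(-2)) = -98450*(-2) = -3938*(-50) = 196900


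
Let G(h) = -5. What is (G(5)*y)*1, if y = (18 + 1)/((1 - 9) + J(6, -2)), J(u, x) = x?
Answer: 19/2 ≈ 9.5000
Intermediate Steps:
y = -19/10 (y = (18 + 1)/((1 - 9) - 2) = 19/(-8 - 2) = 19/(-10) = 19*(-⅒) = -19/10 ≈ -1.9000)
(G(5)*y)*1 = -5*(-19/10)*1 = (19/2)*1 = 19/2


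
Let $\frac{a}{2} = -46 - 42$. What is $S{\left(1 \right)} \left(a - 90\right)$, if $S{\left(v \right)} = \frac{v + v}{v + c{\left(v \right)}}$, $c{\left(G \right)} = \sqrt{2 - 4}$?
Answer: $\frac{532 i}{\sqrt{2} - i} \approx -177.33 + 250.79 i$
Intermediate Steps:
$c{\left(G \right)} = i \sqrt{2}$ ($c{\left(G \right)} = \sqrt{-2} = i \sqrt{2}$)
$a = -176$ ($a = 2 \left(-46 - 42\right) = 2 \left(-88\right) = -176$)
$S{\left(v \right)} = \frac{2 v}{v + i \sqrt{2}}$ ($S{\left(v \right)} = \frac{v + v}{v + i \sqrt{2}} = \frac{2 v}{v + i \sqrt{2}}$)
$S{\left(1 \right)} \left(a - 90\right) = 2 \cdot 1 \frac{1}{1 + i \sqrt{2}} \left(-176 - 90\right) = \frac{2}{1 + i \sqrt{2}} \left(-266\right) = - \frac{532}{1 + i \sqrt{2}}$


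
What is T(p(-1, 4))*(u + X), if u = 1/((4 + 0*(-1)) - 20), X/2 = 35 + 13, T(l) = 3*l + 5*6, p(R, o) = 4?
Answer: 32235/8 ≈ 4029.4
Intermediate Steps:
T(l) = 30 + 3*l (T(l) = 3*l + 30 = 30 + 3*l)
X = 96 (X = 2*(35 + 13) = 2*48 = 96)
u = -1/16 (u = 1/((4 + 0) - 20) = 1/(4 - 20) = 1/(-16) = -1/16 ≈ -0.062500)
T(p(-1, 4))*(u + X) = (30 + 3*4)*(-1/16 + 96) = (30 + 12)*(1535/16) = 42*(1535/16) = 32235/8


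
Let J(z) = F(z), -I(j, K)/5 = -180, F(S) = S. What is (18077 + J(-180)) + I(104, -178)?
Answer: 18797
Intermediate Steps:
I(j, K) = 900 (I(j, K) = -5*(-180) = 900)
J(z) = z
(18077 + J(-180)) + I(104, -178) = (18077 - 180) + 900 = 17897 + 900 = 18797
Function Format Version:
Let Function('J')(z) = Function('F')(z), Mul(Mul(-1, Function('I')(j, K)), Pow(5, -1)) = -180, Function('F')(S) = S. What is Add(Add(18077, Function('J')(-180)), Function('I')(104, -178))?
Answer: 18797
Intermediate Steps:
Function('I')(j, K) = 900 (Function('I')(j, K) = Mul(-5, -180) = 900)
Function('J')(z) = z
Add(Add(18077, Function('J')(-180)), Function('I')(104, -178)) = Add(Add(18077, -180), 900) = Add(17897, 900) = 18797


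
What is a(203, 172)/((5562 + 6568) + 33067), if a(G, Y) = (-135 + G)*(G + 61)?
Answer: 17952/45197 ≈ 0.39719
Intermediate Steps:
a(G, Y) = (-135 + G)*(61 + G)
a(203, 172)/((5562 + 6568) + 33067) = (-8235 + 203² - 74*203)/((5562 + 6568) + 33067) = (-8235 + 41209 - 15022)/(12130 + 33067) = 17952/45197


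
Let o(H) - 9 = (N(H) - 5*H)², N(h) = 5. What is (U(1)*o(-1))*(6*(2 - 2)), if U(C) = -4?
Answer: 0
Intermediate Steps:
o(H) = 9 + (5 - 5*H)²
(U(1)*o(-1))*(6*(2 - 2)) = (-4*(9 + 25*(-1 - 1)²))*(6*(2 - 2)) = (-4*(9 + 25*(-2)²))*(6*0) = -4*(9 + 25*4)*0 = -4*(9 + 100)*0 = -4*109*0 = -436*0 = 0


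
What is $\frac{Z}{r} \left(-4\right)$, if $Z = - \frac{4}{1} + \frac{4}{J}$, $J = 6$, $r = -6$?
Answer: $- \frac{20}{9} \approx -2.2222$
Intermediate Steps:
$Z = - \frac{10}{3}$ ($Z = - \frac{4}{1} + \frac{4}{6} = \left(-4\right) 1 + 4 \cdot \frac{1}{6} = -4 + \frac{2}{3} = - \frac{10}{3} \approx -3.3333$)
$\frac{Z}{r} \left(-4\right) = \frac{1}{-6} \left(- \frac{10}{3}\right) \left(-4\right) = \left(- \frac{1}{6}\right) \left(- \frac{10}{3}\right) \left(-4\right) = \frac{5}{9} \left(-4\right) = - \frac{20}{9}$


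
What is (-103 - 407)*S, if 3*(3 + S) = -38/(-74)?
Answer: 53380/37 ≈ 1442.7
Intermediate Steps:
S = -314/111 (S = -3 + (-38/(-74))/3 = -3 + (-38*(-1/74))/3 = -3 + (1/3)*(19/37) = -3 + 19/111 = -314/111 ≈ -2.8288)
(-103 - 407)*S = (-103 - 407)*(-314/111) = -510*(-314/111) = 53380/37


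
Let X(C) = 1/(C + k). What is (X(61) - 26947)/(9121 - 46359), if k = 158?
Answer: 2950696/4077561 ≈ 0.72364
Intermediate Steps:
X(C) = 1/(158 + C) (X(C) = 1/(C + 158) = 1/(158 + C))
(X(61) - 26947)/(9121 - 46359) = (1/(158 + 61) - 26947)/(9121 - 46359) = (1/219 - 26947)/(-37238) = (1/219 - 26947)*(-1/37238) = -5901392/219*(-1/37238) = 2950696/4077561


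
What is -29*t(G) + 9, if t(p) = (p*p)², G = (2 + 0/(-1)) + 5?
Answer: -69620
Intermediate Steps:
G = 7 (G = (2 + 0*(-1)) + 5 = (2 + 0) + 5 = 2 + 5 = 7)
t(p) = p⁴ (t(p) = (p²)² = p⁴)
-29*t(G) + 9 = -29*7⁴ + 9 = -29*2401 + 9 = -69629 + 9 = -69620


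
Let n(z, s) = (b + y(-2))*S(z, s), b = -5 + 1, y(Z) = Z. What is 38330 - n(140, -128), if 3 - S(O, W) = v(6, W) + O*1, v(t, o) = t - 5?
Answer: 37502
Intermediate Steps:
v(t, o) = -5 + t
S(O, W) = 2 - O (S(O, W) = 3 - ((-5 + 6) + O*1) = 3 - (1 + O) = 3 + (-1 - O) = 2 - O)
b = -4
n(z, s) = -12 + 6*z (n(z, s) = (-4 - 2)*(2 - z) = -6*(2 - z) = -12 + 6*z)
38330 - n(140, -128) = 38330 - (-12 + 6*140) = 38330 - (-12 + 840) = 38330 - 1*828 = 38330 - 828 = 37502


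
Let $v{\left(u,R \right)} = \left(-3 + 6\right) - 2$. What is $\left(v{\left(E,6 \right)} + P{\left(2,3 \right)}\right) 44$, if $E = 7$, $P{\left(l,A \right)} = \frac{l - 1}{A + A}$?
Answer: $\frac{154}{3} \approx 51.333$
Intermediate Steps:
$P{\left(l,A \right)} = \frac{-1 + l}{2 A}$
$v{\left(u,R \right)} = 1$ ($v{\left(u,R \right)} = 3 - 2 = 1$)
$\left(v{\left(E,6 \right)} + P{\left(2,3 \right)}\right) 44 = \left(1 + \frac{-1 + 2}{2 \cdot 3}\right) 44 = \left(1 + \frac{1}{2} \cdot \frac{1}{3} \cdot 1\right) 44 = \left(1 + \frac{1}{6}\right) 44 = \frac{7}{6} \cdot 44 = \frac{154}{3}$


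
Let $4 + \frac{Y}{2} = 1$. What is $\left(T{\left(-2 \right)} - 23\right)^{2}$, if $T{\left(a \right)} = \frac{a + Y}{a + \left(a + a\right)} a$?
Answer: $\frac{5929}{9} \approx 658.78$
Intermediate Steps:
$Y = -6$ ($Y = -8 + 2 \cdot 1 = -8 + 2 = -6$)
$T{\left(a \right)} = -2 + \frac{a}{3}$ ($T{\left(a \right)} = \frac{a - 6}{a + \left(a + a\right)} a = \frac{-6 + a}{a + 2 a} a = \frac{-6 + a}{3 a} a = -2 + \frac{a}{3}$)
$\left(T{\left(-2 \right)} - 23\right)^{2} = \left(\left(-2 + \frac{1}{3} \left(-2\right)\right) - 23\right)^{2} = \left(\left(-2 - \frac{2}{3}\right) - 23\right)^{2} = \left(- \frac{8}{3} - 23\right)^{2} = \left(- \frac{77}{3}\right)^{2} = \frac{5929}{9}$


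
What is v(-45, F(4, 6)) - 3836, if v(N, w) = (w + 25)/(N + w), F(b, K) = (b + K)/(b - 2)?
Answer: -15347/4 ≈ -3836.8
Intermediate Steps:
F(b, K) = (K + b)/(-2 + b)
v(N, w) = (25 + w)/(N + w)
v(-45, F(4, 6)) - 3836 = (25 + (6 + 4)/(-2 + 4))/(-45 + (6 + 4)/(-2 + 4)) - 3836 = (25 + 10/2)/(-45 + 10/2) - 3836 = (25 + (½)*10)/(-45 + (½)*10) - 3836 = (25 + 5)/(-45 + 5) - 3836 = 30/(-40) - 3836 = -1/40*30 - 3836 = -¾ - 3836 = -15347/4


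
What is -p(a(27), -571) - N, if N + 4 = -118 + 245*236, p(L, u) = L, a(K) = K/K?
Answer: -57699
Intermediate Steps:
a(K) = 1
N = 57698 (N = -4 + (-118 + 245*236) = -4 + (-118 + 57820) = -4 + 57702 = 57698)
-p(a(27), -571) - N = -1*1 - 1*57698 = -1 - 57698 = -57699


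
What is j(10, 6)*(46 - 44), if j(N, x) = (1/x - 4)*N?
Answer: -230/3 ≈ -76.667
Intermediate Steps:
j(N, x) = N*(-4 + 1/x) (j(N, x) = (-4 + 1/x)*N = N*(-4 + 1/x))
j(10, 6)*(46 - 44) = (-4*10 + 10/6)*(46 - 44) = (-40 + 10*(1/6))*2 = (-40 + 5/3)*2 = -115/3*2 = -230/3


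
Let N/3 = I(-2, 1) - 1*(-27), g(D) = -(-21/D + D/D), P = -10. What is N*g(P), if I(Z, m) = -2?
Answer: -465/2 ≈ -232.50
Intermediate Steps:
g(D) = -1 + 21/D (g(D) = -(-21/D + 1) = -(1 - 21/D) = -1 + 21/D)
N = 75 (N = 3*(-2 - 1*(-27)) = 3*(-2 + 27) = 3*25 = 75)
N*g(P) = 75*((21 - 1*(-10))/(-10)) = 75*(-(21 + 10)/10) = 75*(-1/10*31) = 75*(-31/10) = -465/2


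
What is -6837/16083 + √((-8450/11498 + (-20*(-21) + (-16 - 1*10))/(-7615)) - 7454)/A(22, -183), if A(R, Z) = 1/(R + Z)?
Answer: -2279/5361 - 161*I*√14287612119570532585/43778635 ≈ -0.42511 - 13901.0*I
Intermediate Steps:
-6837/16083 + √((-8450/11498 + (-20*(-21) + (-16 - 1*10))/(-7615)) - 7454)/A(22, -183) = -6837/16083 + √((-8450/11498 + (-20*(-21) + (-16 - 1*10))/(-7615)) - 7454)/(1/(22 - 183)) = -6837*1/16083 + √((-8450*1/11498 + (420 + (-16 - 10))*(-1/7615)) - 7454)/(1/(-161)) = -2279/5361 + √((-4225/5749 + (420 - 26)*(-1/7615)) - 7454)/(-1/161) = -2279/5361 + √((-4225/5749 + 394*(-1/7615)) - 7454)*(-161) = -2279/5361 + √((-4225/5749 - 394/7615) - 7454)*(-161) = -2279/5361 + √(-34438481/43778635 - 7454)*(-161) = -2279/5361 + √(-326360383771/43778635)*(-161) = -2279/5361 + (I*√14287612119570532585/43778635)*(-161) = -2279/5361 - 161*I*√14287612119570532585/43778635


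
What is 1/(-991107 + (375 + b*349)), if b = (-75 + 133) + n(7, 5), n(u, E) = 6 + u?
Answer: -1/965953 ≈ -1.0352e-6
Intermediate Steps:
b = 71 (b = (-75 + 133) + (6 + 7) = 58 + 13 = 71)
1/(-991107 + (375 + b*349)) = 1/(-991107 + (375 + 71*349)) = 1/(-991107 + (375 + 24779)) = 1/(-991107 + 25154) = 1/(-965953) = -1/965953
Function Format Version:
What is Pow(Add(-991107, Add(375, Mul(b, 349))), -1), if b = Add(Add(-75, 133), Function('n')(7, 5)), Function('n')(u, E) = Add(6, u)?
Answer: Rational(-1, 965953) ≈ -1.0352e-6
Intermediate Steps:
b = 71 (b = Add(Add(-75, 133), Add(6, 7)) = Add(58, 13) = 71)
Pow(Add(-991107, Add(375, Mul(b, 349))), -1) = Pow(Add(-991107, Add(375, Mul(71, 349))), -1) = Pow(Add(-991107, Add(375, 24779)), -1) = Pow(Add(-991107, 25154), -1) = Pow(-965953, -1) = Rational(-1, 965953)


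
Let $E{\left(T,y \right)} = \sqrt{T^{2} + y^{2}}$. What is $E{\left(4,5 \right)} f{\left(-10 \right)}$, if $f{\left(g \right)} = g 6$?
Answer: $- 60 \sqrt{41} \approx -384.19$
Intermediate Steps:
$f{\left(g \right)} = 6 g$
$E{\left(4,5 \right)} f{\left(-10 \right)} = \sqrt{4^{2} + 5^{2}} \cdot 6 \left(-10\right) = \sqrt{16 + 25} \left(-60\right) = \sqrt{41} \left(-60\right) = - 60 \sqrt{41}$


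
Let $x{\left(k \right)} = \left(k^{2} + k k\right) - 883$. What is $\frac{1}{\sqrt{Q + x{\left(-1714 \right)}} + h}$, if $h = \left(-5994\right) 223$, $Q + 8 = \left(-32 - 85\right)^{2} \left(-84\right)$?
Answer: $- \frac{1336662}{1786660577419} - \frac{35 \sqrt{3857}}{1786660577419} \approx -7.4935 \cdot 10^{-7}$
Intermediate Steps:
$x{\left(k \right)} = -883 + 2 k^{2}$ ($x{\left(k \right)} = \left(k^{2} + k^{2}\right) - 883 = 2 k^{2} - 883 = -883 + 2 k^{2}$)
$Q = -1149884$ ($Q = -8 + \left(-32 - 85\right)^{2} \left(-84\right) = -8 + \left(-117\right)^{2} \left(-84\right) = -8 + 13689 \left(-84\right) = -8 - 1149876 = -1149884$)
$h = -1336662$
$\frac{1}{\sqrt{Q + x{\left(-1714 \right)}} + h} = \frac{1}{\sqrt{-1149884 - \left(883 - 2 \left(-1714\right)^{2}\right)} - 1336662} = \frac{1}{\sqrt{-1149884 + \left(-883 + 2 \cdot 2937796\right)} - 1336662} = \frac{1}{\sqrt{-1149884 + \left(-883 + 5875592\right)} - 1336662} = \frac{1}{\sqrt{-1149884 + 5874709} - 1336662} = \frac{1}{\sqrt{4724825} - 1336662} = \frac{1}{35 \sqrt{3857} - 1336662} = \frac{1}{-1336662 + 35 \sqrt{3857}}$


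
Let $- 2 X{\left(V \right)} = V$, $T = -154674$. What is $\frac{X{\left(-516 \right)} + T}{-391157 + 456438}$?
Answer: $- \frac{154416}{65281} \approx -2.3654$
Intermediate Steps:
$X{\left(V \right)} = - \frac{V}{2}$
$\frac{X{\left(-516 \right)} + T}{-391157 + 456438} = \frac{\left(- \frac{1}{2}\right) \left(-516\right) - 154674}{-391157 + 456438} = \frac{258 - 154674}{65281} = \left(-154416\right) \frac{1}{65281} = - \frac{154416}{65281}$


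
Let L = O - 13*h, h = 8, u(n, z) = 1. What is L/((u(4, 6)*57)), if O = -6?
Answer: -110/57 ≈ -1.9298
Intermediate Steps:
L = -110 (L = -6 - 13*8 = -6 - 104 = -110)
L/((u(4, 6)*57)) = -110/(1*57) = -110/57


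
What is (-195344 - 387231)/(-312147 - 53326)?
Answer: 582575/365473 ≈ 1.5940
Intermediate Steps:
(-195344 - 387231)/(-312147 - 53326) = -582575/(-365473) = -582575*(-1/365473) = 582575/365473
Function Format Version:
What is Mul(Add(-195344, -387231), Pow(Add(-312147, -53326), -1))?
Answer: Rational(582575, 365473) ≈ 1.5940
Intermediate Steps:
Mul(Add(-195344, -387231), Pow(Add(-312147, -53326), -1)) = Mul(-582575, Pow(-365473, -1)) = Mul(-582575, Rational(-1, 365473)) = Rational(582575, 365473)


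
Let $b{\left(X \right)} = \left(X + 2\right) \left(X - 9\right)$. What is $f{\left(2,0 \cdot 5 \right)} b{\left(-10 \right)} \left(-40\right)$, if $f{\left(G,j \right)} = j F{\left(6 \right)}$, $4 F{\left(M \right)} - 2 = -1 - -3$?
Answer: $0$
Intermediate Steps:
$F{\left(M \right)} = 1$ ($F{\left(M \right)} = \frac{1}{2} + \frac{-1 - -3}{4} = \frac{1}{2} + \frac{-1 + 3}{4} = \frac{1}{2} + \frac{1}{4} \cdot 2 = \frac{1}{2} + \frac{1}{2} = 1$)
$b{\left(X \right)} = \left(-9 + X\right) \left(2 + X\right)$ ($b{\left(X \right)} = \left(2 + X\right) \left(-9 + X\right) = \left(-9 + X\right) \left(2 + X\right)$)
$f{\left(G,j \right)} = j$ ($f{\left(G,j \right)} = j 1 = j$)
$f{\left(2,0 \cdot 5 \right)} b{\left(-10 \right)} \left(-40\right) = 0 \cdot 5 \left(-18 + \left(-10\right)^{2} - -70\right) \left(-40\right) = 0 \left(-18 + 100 + 70\right) \left(-40\right) = 0 \cdot 152 \left(-40\right) = 0 \left(-40\right) = 0$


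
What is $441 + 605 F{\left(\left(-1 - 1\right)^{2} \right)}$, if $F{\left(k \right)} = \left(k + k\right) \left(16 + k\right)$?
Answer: $97241$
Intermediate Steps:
$F{\left(k \right)} = 2 k \left(16 + k\right)$
$441 + 605 F{\left(\left(-1 - 1\right)^{2} \right)} = 441 + 605 \cdot 2 \left(-1 - 1\right)^{2} \left(16 + \left(-1 - 1\right)^{2}\right) = 441 + 605 \cdot 2 \left(-2\right)^{2} \left(16 + \left(-2\right)^{2}\right) = 441 + 605 \cdot 2 \cdot 4 \left(16 + 4\right) = 441 + 605 \cdot 2 \cdot 4 \cdot 20 = 441 + 605 \cdot 160 = 441 + 96800 = 97241$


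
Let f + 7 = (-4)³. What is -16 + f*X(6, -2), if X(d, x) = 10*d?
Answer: -4276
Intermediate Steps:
f = -71 (f = -7 + (-4)³ = -7 - 64 = -71)
-16 + f*X(6, -2) = -16 - 710*6 = -16 - 71*60 = -16 - 4260 = -4276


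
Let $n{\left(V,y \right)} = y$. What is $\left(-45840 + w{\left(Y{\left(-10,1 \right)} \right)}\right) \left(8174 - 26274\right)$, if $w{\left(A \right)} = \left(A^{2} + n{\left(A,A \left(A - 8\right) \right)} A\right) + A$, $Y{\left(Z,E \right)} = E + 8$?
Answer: $826608900$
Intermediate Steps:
$Y{\left(Z,E \right)} = 8 + E$
$w{\left(A \right)} = A + A^{2} + A^{2} \left(-8 + A\right)$ ($w{\left(A \right)} = \left(A^{2} + A \left(A - 8\right) A\right) + A = \left(A^{2} + A \left(-8 + A\right) A\right) + A = \left(A^{2} + A^{2} \left(-8 + A\right)\right) + A = A + A^{2} + A^{2} \left(-8 + A\right)$)
$\left(-45840 + w{\left(Y{\left(-10,1 \right)} \right)}\right) \left(8174 - 26274\right) = \left(-45840 + \left(8 + 1\right) \left(1 + \left(8 + 1\right) + \left(8 + 1\right) \left(-8 + \left(8 + 1\right)\right)\right)\right) \left(8174 - 26274\right) = \left(-45840 + 9 \left(1 + 9 + 9 \left(-8 + 9\right)\right)\right) \left(-18100\right) = \left(-45840 + 9 \left(1 + 9 + 9 \cdot 1\right)\right) \left(-18100\right) = \left(-45840 + 9 \left(1 + 9 + 9\right)\right) \left(-18100\right) = \left(-45840 + 9 \cdot 19\right) \left(-18100\right) = \left(-45840 + 171\right) \left(-18100\right) = \left(-45669\right) \left(-18100\right) = 826608900$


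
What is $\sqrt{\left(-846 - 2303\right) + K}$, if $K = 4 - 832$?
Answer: $i \sqrt{3977} \approx 63.063 i$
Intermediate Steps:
$K = -828$ ($K = 4 - 832 = -828$)
$\sqrt{\left(-846 - 2303\right) + K} = \sqrt{\left(-846 - 2303\right) - 828} = \sqrt{-3149 - 828} = \sqrt{-3977} = i \sqrt{3977}$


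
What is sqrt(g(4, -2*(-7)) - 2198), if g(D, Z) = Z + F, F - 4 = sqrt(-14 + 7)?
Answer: sqrt(-2180 + I*sqrt(7)) ≈ 0.0283 + 46.69*I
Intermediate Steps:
F = 4 + I*sqrt(7) (F = 4 + sqrt(-14 + 7) = 4 + sqrt(-7) = 4 + I*sqrt(7) ≈ 4.0 + 2.6458*I)
g(D, Z) = 4 + Z + I*sqrt(7) (g(D, Z) = Z + (4 + I*sqrt(7)) = 4 + Z + I*sqrt(7))
sqrt(g(4, -2*(-7)) - 2198) = sqrt((4 - 2*(-7) + I*sqrt(7)) - 2198) = sqrt((4 + 14 + I*sqrt(7)) - 2198) = sqrt((18 + I*sqrt(7)) - 2198) = sqrt(-2180 + I*sqrt(7))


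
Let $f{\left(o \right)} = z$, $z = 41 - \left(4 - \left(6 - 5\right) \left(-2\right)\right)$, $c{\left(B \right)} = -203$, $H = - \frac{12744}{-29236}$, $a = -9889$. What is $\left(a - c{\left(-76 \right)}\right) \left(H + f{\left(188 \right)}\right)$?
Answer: $- \frac{2508683686}{7309} \approx -3.4323 \cdot 10^{5}$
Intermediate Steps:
$H = \frac{3186}{7309}$ ($H = \left(-12744\right) \left(- \frac{1}{29236}\right) = \frac{3186}{7309} \approx 0.4359$)
$z = 35$ ($z = 41 + \left(-4 + 1 \left(-2\right)\right) = 41 - 6 = 35$)
$f{\left(o \right)} = 35$
$\left(a - c{\left(-76 \right)}\right) \left(H + f{\left(188 \right)}\right) = \left(-9889 - -203\right) \left(\frac{3186}{7309} + 35\right) = \left(-9889 + 203\right) \frac{259001}{7309} = \left(-9686\right) \frac{259001}{7309} = - \frac{2508683686}{7309}$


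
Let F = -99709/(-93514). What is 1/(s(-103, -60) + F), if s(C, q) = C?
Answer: -93514/9532233 ≈ -0.0098103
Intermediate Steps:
F = 99709/93514 (F = -99709*(-1)/93514 = -1*(-99709/93514) = 99709/93514 ≈ 1.0662)
1/(s(-103, -60) + F) = 1/(-103 + 99709/93514) = 1/(-9532233/93514) = -93514/9532233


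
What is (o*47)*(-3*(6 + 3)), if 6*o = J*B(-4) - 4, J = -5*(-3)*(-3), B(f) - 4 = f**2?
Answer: 191196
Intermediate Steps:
B(f) = 4 + f**2
J = -45 (J = 15*(-3) = -45)
o = -452/3 (o = (-45*(4 + (-4)**2) - 4)/6 = (-45*(4 + 16) - 4)/6 = (-45*20 - 4)/6 = (-900 - 4)/6 = (1/6)*(-904) = -452/3 ≈ -150.67)
(o*47)*(-3*(6 + 3)) = (-452/3*47)*(-3*(6 + 3)) = -(-21244)*9 = -21244/3*(-27) = 191196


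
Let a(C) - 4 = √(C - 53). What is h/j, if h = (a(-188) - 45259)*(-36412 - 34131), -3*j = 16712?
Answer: -9577270395/16712 + 211629*I*√241/16712 ≈ -5.7308e+5 + 196.59*I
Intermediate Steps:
a(C) = 4 + √(-53 + C) (a(C) = 4 + √(C - 53) = 4 + √(-53 + C))
j = -16712/3 (j = -⅓*16712 = -16712/3 ≈ -5570.7)
h = 3192423465 - 70543*I*√241 (h = ((4 + √(-53 - 188)) - 45259)*(-36412 - 34131) = ((4 + √(-241)) - 45259)*(-70543) = ((4 + I*√241) - 45259)*(-70543) = (-45255 + I*√241)*(-70543) = 3192423465 - 70543*I*√241 ≈ 3.1924e+9 - 1.0951e+6*I)
h/j = (3192423465 - 70543*I*√241)/(-16712/3) = (3192423465 - 70543*I*√241)*(-3/16712) = -9577270395/16712 + 211629*I*√241/16712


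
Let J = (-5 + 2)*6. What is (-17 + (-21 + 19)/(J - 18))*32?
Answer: -4880/9 ≈ -542.22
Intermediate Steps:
J = -18 (J = -3*6 = -18)
(-17 + (-21 + 19)/(J - 18))*32 = (-17 + (-21 + 19)/(-18 - 18))*32 = (-17 - 2/(-36))*32 = (-17 - 2*(-1/36))*32 = (-17 + 1/18)*32 = -305/18*32 = -4880/9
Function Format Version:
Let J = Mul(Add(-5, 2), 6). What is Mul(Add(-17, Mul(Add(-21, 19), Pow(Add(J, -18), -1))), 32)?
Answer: Rational(-4880, 9) ≈ -542.22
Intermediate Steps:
J = -18 (J = Mul(-3, 6) = -18)
Mul(Add(-17, Mul(Add(-21, 19), Pow(Add(J, -18), -1))), 32) = Mul(Add(-17, Mul(Add(-21, 19), Pow(Add(-18, -18), -1))), 32) = Mul(Add(-17, Mul(-2, Pow(-36, -1))), 32) = Mul(Add(-17, Mul(-2, Rational(-1, 36))), 32) = Mul(Add(-17, Rational(1, 18)), 32) = Mul(Rational(-305, 18), 32) = Rational(-4880, 9)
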